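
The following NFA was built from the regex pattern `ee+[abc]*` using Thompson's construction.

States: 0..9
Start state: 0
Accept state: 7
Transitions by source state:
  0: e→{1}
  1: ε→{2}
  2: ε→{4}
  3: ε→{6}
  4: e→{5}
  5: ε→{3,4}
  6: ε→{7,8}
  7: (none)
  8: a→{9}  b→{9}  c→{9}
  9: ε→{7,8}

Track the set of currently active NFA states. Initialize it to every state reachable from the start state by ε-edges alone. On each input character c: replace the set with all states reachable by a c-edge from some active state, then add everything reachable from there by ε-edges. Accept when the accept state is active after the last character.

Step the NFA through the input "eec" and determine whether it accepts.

Answer: ACCEPT

Derivation:
initial (ε-close {0}): {0}
'e' @ 1: {1,2,4}
'e' @ 2: {3,4,5,6,7,8}  [accepting]
'c' @ 3: {7,8,9}  [accepting]
end set {7,8,9} — state 7 in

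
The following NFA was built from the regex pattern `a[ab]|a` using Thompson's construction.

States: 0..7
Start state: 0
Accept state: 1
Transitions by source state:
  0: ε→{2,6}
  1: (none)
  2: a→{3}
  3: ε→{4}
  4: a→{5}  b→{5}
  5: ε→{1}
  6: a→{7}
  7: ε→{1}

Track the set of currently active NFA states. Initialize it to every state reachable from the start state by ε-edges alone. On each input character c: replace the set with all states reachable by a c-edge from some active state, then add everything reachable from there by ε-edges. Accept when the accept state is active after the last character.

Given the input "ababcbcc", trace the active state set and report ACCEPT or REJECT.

Answer: REJECT

Steps:
initial (ε-close {0}): {0,2,6}
'a' @ 1: {1,3,4,7}  ✓accept
'b' @ 2: {1,5}  ✓accept
'a' @ 3: {}  — dead — no transitions
rest 'bcbcc' ignored (set empty)
end set {} — state 1 not in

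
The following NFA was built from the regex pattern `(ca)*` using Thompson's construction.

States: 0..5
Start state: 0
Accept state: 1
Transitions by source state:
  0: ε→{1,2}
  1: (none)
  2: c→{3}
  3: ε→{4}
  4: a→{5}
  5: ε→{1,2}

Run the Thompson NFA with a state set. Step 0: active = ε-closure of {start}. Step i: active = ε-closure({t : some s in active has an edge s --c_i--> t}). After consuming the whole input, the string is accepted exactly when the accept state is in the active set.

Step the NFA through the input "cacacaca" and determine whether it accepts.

initial (ε-close {0}): {0,1,2}
'c' @ 1: {3,4}
'a' @ 2: {1,2,5}  (accept∈set)
'c' @ 3: {3,4}
'a' @ 4: {1,2,5}  (accept∈set)
'c' @ 5: {3,4}
'a' @ 6: {1,2,5}  (accept∈set)
'c' @ 7: {3,4}
'a' @ 8: {1,2,5}  (accept∈set)
after full input: {1,2,5}  (accept=1 in)

Answer: ACCEPT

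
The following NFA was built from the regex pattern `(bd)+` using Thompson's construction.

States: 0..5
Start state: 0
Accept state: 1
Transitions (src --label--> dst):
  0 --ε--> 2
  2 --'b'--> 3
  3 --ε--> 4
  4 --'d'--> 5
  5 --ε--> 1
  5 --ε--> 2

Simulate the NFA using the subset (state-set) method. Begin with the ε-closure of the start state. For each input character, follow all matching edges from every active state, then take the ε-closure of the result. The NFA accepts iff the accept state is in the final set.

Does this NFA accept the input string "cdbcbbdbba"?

S₀ = ε-closure({0}) = {0,2}
'c' @ 1: {}  — state set empty
rest 'dbcbbdbba' ignored (set empty)
end set {} — state 1 not in

Answer: REJECT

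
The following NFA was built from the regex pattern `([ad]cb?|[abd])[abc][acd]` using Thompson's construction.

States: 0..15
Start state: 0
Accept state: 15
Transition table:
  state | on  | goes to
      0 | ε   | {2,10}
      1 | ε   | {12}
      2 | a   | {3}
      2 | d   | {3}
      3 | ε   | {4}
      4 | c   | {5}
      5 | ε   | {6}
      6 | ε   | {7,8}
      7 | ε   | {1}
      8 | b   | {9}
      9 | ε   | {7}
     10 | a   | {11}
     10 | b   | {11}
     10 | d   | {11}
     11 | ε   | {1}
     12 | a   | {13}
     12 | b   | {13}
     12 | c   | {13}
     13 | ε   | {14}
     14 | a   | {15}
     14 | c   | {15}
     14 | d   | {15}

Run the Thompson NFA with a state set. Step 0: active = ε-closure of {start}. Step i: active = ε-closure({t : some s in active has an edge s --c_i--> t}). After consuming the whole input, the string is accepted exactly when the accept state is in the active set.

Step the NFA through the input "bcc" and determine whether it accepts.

S₀ = ε-closure({0}) = {0,2,10}
'b' @ 1: {1,11,12}
'c' @ 2: {13,14}
'c' @ 3: {15}  [accepting]
final: {15}; accept 15 in set

Answer: ACCEPT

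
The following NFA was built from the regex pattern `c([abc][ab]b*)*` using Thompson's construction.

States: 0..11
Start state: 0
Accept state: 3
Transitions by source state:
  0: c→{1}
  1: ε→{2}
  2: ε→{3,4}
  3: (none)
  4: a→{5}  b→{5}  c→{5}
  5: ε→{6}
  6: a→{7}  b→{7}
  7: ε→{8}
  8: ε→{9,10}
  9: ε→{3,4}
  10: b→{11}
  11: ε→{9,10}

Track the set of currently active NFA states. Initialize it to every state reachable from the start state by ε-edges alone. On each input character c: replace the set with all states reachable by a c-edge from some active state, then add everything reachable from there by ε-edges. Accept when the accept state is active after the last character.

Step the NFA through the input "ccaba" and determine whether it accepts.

Answer: ACCEPT

Trace:
initial (ε-close {0}): {0}
'c' @ 1: {1,2,3,4}  ✓accept
'c' @ 2: {5,6}
'a' @ 3: {3,4,7,8,9,10}  ✓accept
'b' @ 4: {3,4,5,6,9,10,11}  ✓accept
'a' @ 5: {3,4,5,6,7,8,9,10}  ✓accept
final: {3,4,5,6,7,8,9,10}; accept 3 in set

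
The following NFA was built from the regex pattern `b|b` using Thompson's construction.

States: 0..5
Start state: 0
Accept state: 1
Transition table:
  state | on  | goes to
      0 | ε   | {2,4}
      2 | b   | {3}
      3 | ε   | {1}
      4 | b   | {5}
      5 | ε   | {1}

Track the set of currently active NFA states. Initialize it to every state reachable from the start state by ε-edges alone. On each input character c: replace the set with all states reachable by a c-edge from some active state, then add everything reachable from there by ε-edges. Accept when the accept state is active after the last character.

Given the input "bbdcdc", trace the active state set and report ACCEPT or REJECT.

start: ε-closure({0}) = {0,2,4}
'b' @ 1: {1,3,5}  ✓accept
'b' @ 2: {}  — state set empty
rest 'dcdc' ignored (set empty)
after full input: {}  (accept=1 not in)

Answer: REJECT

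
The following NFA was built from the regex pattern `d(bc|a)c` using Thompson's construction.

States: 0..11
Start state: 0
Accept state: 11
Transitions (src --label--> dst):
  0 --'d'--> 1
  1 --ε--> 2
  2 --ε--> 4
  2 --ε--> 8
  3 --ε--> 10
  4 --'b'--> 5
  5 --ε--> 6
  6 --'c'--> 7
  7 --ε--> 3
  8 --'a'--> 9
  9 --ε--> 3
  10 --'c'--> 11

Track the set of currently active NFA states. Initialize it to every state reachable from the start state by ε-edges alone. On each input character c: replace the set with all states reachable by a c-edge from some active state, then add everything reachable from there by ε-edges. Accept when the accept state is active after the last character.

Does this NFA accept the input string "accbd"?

start: ε-closure({0}) = {0}
'a' @ 1: {}  — dead — no transitions
rest 'ccbd' ignored (set empty)
final: {}; accept 11 not in set

Answer: REJECT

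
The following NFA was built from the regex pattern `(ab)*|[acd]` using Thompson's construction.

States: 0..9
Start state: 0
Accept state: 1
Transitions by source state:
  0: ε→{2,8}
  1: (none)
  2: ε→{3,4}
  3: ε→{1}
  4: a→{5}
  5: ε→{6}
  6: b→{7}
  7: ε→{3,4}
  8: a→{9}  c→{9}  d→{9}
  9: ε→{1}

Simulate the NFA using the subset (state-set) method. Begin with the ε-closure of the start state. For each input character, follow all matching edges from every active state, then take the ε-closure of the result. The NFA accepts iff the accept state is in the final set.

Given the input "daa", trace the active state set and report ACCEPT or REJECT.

Answer: REJECT

Steps:
initial (ε-close {0}): {0,1,2,3,4,8}
'd' @ 1: {1,9}  ✓accept
'a' @ 2: {}  — no active states
rest 'a' ignored (set empty)
after full input: {}  (accept=1 not in)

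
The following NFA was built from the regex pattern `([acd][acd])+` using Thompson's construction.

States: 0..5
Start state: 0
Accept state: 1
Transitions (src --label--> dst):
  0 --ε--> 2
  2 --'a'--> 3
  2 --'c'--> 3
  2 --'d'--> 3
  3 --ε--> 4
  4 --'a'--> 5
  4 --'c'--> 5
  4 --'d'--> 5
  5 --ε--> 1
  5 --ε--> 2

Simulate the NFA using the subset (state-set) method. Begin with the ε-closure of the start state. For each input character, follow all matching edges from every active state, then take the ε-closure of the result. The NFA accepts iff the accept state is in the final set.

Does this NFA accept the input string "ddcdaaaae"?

initial (ε-close {0}): {0,2}
'd' @ 1: {3,4}
'd' @ 2: {1,2,5}  [accepting]
'c' @ 3: {3,4}
'd' @ 4: {1,2,5}  [accepting]
'a' @ 5: {3,4}
'a' @ 6: {1,2,5}  [accepting]
'a' @ 7: {3,4}
'a' @ 8: {1,2,5}  [accepting]
'e' @ 9: {}  — state set empty
end set {} — state 1 not in

Answer: REJECT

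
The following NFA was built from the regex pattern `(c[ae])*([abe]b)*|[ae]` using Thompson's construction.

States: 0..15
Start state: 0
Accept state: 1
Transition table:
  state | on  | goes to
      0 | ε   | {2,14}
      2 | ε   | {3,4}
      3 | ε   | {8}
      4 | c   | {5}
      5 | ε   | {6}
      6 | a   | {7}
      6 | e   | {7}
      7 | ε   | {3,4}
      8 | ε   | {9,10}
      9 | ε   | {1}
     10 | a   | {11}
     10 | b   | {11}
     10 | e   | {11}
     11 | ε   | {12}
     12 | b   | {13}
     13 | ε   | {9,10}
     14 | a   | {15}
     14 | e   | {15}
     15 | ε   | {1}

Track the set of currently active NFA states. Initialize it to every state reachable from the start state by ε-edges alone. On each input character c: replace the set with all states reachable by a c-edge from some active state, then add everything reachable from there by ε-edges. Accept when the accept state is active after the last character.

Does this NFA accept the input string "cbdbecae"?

Answer: REJECT

Steps:
initial (ε-close {0}): {0,1,2,3,4,8,9,10,14}
'c' @ 1: {5,6}
'b' @ 2: {}  — no active states
rest 'dbecae' ignored (set empty)
end set {} — state 1 not in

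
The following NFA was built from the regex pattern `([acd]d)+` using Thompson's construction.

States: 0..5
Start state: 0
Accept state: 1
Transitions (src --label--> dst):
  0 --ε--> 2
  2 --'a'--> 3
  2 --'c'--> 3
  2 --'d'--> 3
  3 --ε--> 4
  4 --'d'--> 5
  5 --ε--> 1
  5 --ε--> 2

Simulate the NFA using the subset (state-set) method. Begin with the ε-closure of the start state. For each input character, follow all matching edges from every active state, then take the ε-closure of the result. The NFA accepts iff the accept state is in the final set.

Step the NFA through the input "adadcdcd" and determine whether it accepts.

Answer: ACCEPT

Steps:
initial (ε-close {0}): {0,2}
'a' @ 1: {3,4}
'd' @ 2: {1,2,5}  ✓accept
'a' @ 3: {3,4}
'd' @ 4: {1,2,5}  ✓accept
'c' @ 5: {3,4}
'd' @ 6: {1,2,5}  ✓accept
'c' @ 7: {3,4}
'd' @ 8: {1,2,5}  ✓accept
after full input: {1,2,5}  (accept=1 in)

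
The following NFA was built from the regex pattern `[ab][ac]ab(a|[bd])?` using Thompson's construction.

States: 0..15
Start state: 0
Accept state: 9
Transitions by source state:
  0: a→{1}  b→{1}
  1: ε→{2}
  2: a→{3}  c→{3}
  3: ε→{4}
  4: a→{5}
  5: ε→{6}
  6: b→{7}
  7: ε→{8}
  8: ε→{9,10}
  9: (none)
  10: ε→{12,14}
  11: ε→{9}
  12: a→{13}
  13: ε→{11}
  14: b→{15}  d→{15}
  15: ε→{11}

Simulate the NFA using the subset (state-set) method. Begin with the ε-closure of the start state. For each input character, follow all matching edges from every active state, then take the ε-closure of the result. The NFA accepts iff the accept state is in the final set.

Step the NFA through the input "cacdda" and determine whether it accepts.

Answer: REJECT

Trace:
start: ε-closure({0}) = {0}
'c' @ 1: {}  — no active states
rest 'acdda' ignored (set empty)
after full input: {}  (accept=9 not in)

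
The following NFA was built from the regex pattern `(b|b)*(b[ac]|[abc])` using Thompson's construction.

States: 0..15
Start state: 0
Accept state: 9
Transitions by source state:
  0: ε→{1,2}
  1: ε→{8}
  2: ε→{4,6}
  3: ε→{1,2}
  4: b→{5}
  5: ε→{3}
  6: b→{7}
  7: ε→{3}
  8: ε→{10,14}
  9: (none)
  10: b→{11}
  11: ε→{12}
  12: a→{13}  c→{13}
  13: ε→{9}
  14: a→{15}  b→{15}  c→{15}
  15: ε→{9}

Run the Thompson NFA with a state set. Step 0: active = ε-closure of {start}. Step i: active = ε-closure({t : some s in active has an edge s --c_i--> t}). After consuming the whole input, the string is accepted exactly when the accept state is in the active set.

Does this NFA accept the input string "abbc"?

Answer: REJECT

Derivation:
initial (ε-close {0}): {0,1,2,4,6,8,10,14}
'a' @ 1: {9,15}  [accepting]
'b' @ 2: {}  — no active states
rest 'bc' ignored (set empty)
final: {}; accept 9 not in set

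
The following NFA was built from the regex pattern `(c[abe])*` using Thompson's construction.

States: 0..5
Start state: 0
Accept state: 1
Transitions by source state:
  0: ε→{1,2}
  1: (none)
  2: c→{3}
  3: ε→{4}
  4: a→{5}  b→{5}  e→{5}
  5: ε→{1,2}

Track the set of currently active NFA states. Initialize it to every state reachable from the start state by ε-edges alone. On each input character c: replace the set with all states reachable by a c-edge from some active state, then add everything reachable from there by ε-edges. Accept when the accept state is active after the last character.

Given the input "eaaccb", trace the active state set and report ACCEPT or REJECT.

Answer: REJECT

Steps:
S₀ = ε-closure({0}) = {0,1,2}
'e' @ 1: {}  — state set empty
rest 'aaccb' ignored (set empty)
final: {}; accept 1 not in set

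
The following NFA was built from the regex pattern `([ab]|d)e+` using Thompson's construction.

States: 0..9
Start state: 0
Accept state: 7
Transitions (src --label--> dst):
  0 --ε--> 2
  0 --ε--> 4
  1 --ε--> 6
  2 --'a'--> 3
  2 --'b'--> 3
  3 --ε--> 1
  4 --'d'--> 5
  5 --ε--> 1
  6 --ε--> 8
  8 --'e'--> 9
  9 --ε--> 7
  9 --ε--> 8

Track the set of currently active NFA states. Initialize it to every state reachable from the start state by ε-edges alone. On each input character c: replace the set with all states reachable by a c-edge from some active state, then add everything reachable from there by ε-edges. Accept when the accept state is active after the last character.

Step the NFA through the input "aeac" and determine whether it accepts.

start: ε-closure({0}) = {0,2,4}
'a' @ 1: {1,3,6,8}
'e' @ 2: {7,8,9}  (accept∈set)
'a' @ 3: {}  — no active states
rest 'c' ignored (set empty)
final: {}; accept 7 not in set

Answer: REJECT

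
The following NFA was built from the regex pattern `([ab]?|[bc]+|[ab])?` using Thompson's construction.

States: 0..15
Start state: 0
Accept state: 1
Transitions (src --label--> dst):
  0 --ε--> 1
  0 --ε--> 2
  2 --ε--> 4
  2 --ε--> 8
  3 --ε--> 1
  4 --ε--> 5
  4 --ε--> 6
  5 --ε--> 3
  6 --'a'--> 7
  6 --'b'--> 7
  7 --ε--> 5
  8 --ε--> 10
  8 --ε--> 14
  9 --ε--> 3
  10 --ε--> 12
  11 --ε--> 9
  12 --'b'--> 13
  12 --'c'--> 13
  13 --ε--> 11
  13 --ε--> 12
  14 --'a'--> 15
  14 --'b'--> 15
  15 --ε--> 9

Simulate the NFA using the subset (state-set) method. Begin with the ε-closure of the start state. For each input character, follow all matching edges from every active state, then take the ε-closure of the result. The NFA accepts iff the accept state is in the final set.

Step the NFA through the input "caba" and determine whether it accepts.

Answer: REJECT

Steps:
initial (ε-close {0}): {0,1,2,3,4,5,6,8,10,12,14}
'c' @ 1: {1,3,9,11,12,13}  ✓accept
'a' @ 2: {}  — state set empty
rest 'ba' ignored (set empty)
after full input: {}  (accept=1 not in)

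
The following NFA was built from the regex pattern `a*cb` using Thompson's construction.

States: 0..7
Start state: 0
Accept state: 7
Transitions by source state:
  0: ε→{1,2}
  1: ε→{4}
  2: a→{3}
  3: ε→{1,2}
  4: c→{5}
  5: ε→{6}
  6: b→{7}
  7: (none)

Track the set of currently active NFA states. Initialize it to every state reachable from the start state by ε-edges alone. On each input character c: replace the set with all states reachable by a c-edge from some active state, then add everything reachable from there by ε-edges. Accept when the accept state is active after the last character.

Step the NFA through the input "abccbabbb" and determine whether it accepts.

Answer: REJECT

Steps:
S₀ = ε-closure({0}) = {0,1,2,4}
'a' @ 1: {1,2,3,4}
'b' @ 2: {}  — no active states
rest 'ccbabbb' ignored (set empty)
after full input: {}  (accept=7 not in)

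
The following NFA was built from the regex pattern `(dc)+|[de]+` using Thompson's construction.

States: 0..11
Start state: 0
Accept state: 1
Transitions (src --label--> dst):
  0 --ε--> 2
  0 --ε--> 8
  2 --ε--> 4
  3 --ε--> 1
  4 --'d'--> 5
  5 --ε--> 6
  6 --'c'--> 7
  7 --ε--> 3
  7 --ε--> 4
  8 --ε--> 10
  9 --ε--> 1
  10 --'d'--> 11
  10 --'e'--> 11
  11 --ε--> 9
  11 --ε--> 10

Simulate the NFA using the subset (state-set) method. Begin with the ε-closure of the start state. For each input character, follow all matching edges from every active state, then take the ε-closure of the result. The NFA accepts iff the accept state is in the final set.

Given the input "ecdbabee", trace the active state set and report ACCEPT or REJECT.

initial (ε-close {0}): {0,2,4,8,10}
'e' @ 1: {1,9,10,11}  ✓accept
'c' @ 2: {}  — state set empty
rest 'dbabee' ignored (set empty)
end set {} — state 1 not in

Answer: REJECT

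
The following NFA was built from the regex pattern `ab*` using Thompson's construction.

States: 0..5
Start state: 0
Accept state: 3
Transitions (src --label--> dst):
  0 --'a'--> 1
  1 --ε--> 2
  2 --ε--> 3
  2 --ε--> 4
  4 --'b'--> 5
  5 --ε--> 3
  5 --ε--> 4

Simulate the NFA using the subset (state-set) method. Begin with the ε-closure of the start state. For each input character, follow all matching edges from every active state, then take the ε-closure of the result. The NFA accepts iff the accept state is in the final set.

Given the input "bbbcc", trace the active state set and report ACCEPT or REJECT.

Answer: REJECT

Steps:
S₀ = ε-closure({0}) = {0}
'b' @ 1: {}  — dead — no transitions
rest 'bbcc' ignored (set empty)
end set {} — state 3 not in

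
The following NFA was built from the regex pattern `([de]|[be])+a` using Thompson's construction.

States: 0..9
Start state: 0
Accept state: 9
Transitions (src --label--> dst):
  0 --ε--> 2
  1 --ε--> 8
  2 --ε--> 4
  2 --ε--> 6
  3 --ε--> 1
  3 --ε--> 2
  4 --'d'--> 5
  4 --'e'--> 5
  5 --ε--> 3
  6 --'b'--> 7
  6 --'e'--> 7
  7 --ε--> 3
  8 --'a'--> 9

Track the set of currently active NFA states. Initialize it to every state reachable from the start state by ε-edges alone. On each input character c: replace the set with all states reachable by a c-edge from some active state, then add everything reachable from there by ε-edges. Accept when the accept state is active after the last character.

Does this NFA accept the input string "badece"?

start: ε-closure({0}) = {0,2,4,6}
'b' @ 1: {1,2,3,4,6,7,8}
'a' @ 2: {9}  ✓accept
'd' @ 3: {}  — no active states
rest 'ece' ignored (set empty)
end set {} — state 9 not in

Answer: REJECT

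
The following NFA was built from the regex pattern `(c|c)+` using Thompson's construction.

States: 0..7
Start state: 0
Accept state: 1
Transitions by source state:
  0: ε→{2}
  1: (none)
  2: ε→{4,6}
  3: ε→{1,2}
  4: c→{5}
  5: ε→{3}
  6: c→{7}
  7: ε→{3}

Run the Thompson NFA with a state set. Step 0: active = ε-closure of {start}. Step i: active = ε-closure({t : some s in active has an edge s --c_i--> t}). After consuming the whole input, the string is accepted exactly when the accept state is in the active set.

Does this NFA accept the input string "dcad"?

start: ε-closure({0}) = {0,2,4,6}
'd' @ 1: {}  — state set empty
rest 'cad' ignored (set empty)
after full input: {}  (accept=1 not in)

Answer: REJECT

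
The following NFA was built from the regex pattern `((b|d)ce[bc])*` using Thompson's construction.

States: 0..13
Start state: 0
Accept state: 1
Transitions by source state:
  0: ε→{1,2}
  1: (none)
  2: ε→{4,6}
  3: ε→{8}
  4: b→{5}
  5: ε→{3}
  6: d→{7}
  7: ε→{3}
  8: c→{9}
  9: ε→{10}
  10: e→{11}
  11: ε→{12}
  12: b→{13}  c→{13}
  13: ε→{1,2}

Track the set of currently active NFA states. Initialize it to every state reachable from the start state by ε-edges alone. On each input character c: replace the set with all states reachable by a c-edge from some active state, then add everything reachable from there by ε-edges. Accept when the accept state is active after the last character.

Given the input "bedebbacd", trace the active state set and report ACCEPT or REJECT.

S₀ = ε-closure({0}) = {0,1,2,4,6}
'b' @ 1: {3,5,8}
'e' @ 2: {}  — state set empty
rest 'debbacd' ignored (set empty)
end set {} — state 1 not in

Answer: REJECT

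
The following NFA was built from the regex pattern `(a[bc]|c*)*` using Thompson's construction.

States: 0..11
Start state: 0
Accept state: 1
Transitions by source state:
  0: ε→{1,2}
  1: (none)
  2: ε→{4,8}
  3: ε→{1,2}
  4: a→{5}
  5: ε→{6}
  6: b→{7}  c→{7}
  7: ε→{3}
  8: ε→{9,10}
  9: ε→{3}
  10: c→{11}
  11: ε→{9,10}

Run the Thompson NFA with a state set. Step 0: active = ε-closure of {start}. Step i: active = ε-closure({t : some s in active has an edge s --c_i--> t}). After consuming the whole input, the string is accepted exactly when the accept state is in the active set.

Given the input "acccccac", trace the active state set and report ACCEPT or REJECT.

Answer: ACCEPT

Trace:
initial (ε-close {0}): {0,1,2,3,4,8,9,10}
'a' @ 1: {5,6}
'c' @ 2: {1,2,3,4,7,8,9,10}  (accept∈set)
'c' @ 3: {1,2,3,4,8,9,10,11}  (accept∈set)
'c' @ 4: {1,2,3,4,8,9,10,11}  (accept∈set)
'c' @ 5: {1,2,3,4,8,9,10,11}  (accept∈set)
'c' @ 6: {1,2,3,4,8,9,10,11}  (accept∈set)
'a' @ 7: {5,6}
'c' @ 8: {1,2,3,4,7,8,9,10}  (accept∈set)
end set {1,2,3,4,7,8,9,10} — state 1 in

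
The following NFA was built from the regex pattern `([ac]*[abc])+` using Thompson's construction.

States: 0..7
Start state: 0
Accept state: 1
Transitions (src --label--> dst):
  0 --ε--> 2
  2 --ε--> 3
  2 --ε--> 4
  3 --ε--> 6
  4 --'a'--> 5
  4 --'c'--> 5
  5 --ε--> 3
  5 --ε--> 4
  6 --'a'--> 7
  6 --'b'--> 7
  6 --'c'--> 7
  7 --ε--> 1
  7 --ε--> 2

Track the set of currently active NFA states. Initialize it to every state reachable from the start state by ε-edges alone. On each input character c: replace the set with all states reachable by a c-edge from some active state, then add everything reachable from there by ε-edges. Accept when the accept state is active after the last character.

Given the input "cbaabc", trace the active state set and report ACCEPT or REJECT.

start: ε-closure({0}) = {0,2,3,4,6}
'c' @ 1: {1,2,3,4,5,6,7}  ✓accept
'b' @ 2: {1,2,3,4,6,7}  ✓accept
'a' @ 3: {1,2,3,4,5,6,7}  ✓accept
'a' @ 4: {1,2,3,4,5,6,7}  ✓accept
'b' @ 5: {1,2,3,4,6,7}  ✓accept
'c' @ 6: {1,2,3,4,5,6,7}  ✓accept
after full input: {1,2,3,4,5,6,7}  (accept=1 in)

Answer: ACCEPT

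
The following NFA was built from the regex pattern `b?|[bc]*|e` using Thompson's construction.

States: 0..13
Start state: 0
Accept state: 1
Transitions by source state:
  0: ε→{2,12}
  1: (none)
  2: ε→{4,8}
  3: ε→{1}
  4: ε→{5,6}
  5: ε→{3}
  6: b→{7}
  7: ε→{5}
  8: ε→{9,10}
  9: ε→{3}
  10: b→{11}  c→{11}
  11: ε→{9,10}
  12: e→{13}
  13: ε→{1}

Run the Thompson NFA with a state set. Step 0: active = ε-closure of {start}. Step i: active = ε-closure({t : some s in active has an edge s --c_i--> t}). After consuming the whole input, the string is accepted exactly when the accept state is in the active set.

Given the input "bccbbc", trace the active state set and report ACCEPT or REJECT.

initial (ε-close {0}): {0,1,2,3,4,5,6,8,9,10,12}
'b' @ 1: {1,3,5,7,9,10,11}  [accepting]
'c' @ 2: {1,3,9,10,11}  [accepting]
'c' @ 3: {1,3,9,10,11}  [accepting]
'b' @ 4: {1,3,9,10,11}  [accepting]
'b' @ 5: {1,3,9,10,11}  [accepting]
'c' @ 6: {1,3,9,10,11}  [accepting]
after full input: {1,3,9,10,11}  (accept=1 in)

Answer: ACCEPT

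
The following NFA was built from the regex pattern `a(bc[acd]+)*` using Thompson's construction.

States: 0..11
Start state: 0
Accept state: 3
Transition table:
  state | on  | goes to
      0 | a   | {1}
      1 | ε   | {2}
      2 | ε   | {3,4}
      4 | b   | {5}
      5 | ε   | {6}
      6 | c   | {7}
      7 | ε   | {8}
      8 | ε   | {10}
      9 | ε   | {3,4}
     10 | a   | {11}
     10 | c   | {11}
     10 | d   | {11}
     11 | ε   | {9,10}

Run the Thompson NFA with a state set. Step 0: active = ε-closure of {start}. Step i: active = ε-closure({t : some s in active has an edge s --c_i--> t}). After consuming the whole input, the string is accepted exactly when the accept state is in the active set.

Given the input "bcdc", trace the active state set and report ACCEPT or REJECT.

Answer: REJECT

Derivation:
start: ε-closure({0}) = {0}
'b' @ 1: {}  — no active states
rest 'cdc' ignored (set empty)
end set {} — state 3 not in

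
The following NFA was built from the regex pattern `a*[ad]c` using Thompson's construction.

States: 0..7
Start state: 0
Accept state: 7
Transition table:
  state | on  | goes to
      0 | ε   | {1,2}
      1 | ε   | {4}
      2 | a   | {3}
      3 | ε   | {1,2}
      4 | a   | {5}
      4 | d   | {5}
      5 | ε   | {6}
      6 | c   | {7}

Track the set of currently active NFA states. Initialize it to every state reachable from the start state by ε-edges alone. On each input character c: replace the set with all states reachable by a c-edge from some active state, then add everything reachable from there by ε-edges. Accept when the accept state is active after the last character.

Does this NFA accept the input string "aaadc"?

S₀ = ε-closure({0}) = {0,1,2,4}
'a' @ 1: {1,2,3,4,5,6}
'a' @ 2: {1,2,3,4,5,6}
'a' @ 3: {1,2,3,4,5,6}
'd' @ 4: {5,6}
'c' @ 5: {7}  (accept∈set)
final: {7}; accept 7 in set

Answer: ACCEPT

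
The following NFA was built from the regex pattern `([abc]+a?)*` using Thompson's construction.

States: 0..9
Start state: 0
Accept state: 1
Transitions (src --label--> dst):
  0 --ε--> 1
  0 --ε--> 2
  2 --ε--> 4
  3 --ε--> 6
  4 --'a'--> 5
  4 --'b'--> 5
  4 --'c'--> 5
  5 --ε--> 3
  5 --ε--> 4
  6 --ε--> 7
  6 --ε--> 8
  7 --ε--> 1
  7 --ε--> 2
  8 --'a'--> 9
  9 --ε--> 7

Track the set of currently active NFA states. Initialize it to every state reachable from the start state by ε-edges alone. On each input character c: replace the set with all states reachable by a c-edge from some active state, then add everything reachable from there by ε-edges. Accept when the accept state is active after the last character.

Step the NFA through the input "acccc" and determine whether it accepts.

start: ε-closure({0}) = {0,1,2,4}
'a' @ 1: {1,2,3,4,5,6,7,8}  (accept∈set)
'c' @ 2: {1,2,3,4,5,6,7,8}  (accept∈set)
'c' @ 3: {1,2,3,4,5,6,7,8}  (accept∈set)
'c' @ 4: {1,2,3,4,5,6,7,8}  (accept∈set)
'c' @ 5: {1,2,3,4,5,6,7,8}  (accept∈set)
after full input: {1,2,3,4,5,6,7,8}  (accept=1 in)

Answer: ACCEPT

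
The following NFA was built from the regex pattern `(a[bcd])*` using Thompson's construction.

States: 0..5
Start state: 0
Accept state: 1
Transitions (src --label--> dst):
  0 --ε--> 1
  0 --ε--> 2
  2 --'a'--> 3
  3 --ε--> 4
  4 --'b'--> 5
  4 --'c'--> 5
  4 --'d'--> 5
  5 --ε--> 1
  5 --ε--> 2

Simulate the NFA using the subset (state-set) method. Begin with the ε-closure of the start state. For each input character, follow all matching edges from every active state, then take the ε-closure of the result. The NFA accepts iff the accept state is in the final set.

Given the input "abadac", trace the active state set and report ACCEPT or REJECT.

initial (ε-close {0}): {0,1,2}
'a' @ 1: {3,4}
'b' @ 2: {1,2,5}  (accept∈set)
'a' @ 3: {3,4}
'd' @ 4: {1,2,5}  (accept∈set)
'a' @ 5: {3,4}
'c' @ 6: {1,2,5}  (accept∈set)
end set {1,2,5} — state 1 in

Answer: ACCEPT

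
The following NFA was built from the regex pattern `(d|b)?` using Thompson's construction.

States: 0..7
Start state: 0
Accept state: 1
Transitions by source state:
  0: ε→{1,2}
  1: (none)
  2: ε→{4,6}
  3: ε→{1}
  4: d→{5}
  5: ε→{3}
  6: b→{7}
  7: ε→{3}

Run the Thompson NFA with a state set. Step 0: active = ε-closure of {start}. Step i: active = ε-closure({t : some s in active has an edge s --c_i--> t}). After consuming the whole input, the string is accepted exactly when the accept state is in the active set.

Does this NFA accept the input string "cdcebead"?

Answer: REJECT

Trace:
S₀ = ε-closure({0}) = {0,1,2,4,6}
'c' @ 1: {}  — no active states
rest 'dcebead' ignored (set empty)
final: {}; accept 1 not in set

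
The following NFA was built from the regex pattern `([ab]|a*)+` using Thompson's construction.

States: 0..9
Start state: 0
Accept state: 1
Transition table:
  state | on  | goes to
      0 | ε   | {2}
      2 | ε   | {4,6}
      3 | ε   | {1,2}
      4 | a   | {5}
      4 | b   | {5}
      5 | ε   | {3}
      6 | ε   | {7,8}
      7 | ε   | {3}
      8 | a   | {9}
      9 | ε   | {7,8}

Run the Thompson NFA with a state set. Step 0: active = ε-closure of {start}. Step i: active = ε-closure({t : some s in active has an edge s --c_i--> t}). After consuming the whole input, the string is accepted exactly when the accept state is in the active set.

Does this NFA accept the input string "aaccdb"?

S₀ = ε-closure({0}) = {0,1,2,3,4,6,7,8}
'a' @ 1: {1,2,3,4,5,6,7,8,9}  ✓accept
'a' @ 2: {1,2,3,4,5,6,7,8,9}  ✓accept
'c' @ 3: {}  — no active states
rest 'cdb' ignored (set empty)
end set {} — state 1 not in

Answer: REJECT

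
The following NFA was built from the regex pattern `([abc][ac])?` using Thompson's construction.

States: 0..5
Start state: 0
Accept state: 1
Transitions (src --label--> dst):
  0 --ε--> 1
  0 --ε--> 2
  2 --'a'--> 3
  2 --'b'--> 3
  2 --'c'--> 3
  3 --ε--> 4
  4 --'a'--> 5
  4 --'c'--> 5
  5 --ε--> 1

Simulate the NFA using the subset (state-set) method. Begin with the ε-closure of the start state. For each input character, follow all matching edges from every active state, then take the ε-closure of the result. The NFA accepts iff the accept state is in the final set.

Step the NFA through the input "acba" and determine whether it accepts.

Answer: REJECT

Derivation:
initial (ε-close {0}): {0,1,2}
'a' @ 1: {3,4}
'c' @ 2: {1,5}  (accept∈set)
'b' @ 3: {}  — state set empty
rest 'a' ignored (set empty)
after full input: {}  (accept=1 not in)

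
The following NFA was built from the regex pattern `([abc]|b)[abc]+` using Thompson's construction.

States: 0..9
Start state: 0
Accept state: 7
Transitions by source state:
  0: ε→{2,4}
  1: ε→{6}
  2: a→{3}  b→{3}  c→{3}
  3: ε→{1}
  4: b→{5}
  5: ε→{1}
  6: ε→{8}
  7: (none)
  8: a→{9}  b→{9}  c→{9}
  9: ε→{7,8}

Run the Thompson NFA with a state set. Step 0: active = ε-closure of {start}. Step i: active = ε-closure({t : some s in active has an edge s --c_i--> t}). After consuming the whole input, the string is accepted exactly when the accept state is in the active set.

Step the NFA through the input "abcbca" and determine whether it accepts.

start: ε-closure({0}) = {0,2,4}
'a' @ 1: {1,3,6,8}
'b' @ 2: {7,8,9}  ✓accept
'c' @ 3: {7,8,9}  ✓accept
'b' @ 4: {7,8,9}  ✓accept
'c' @ 5: {7,8,9}  ✓accept
'a' @ 6: {7,8,9}  ✓accept
end set {7,8,9} — state 7 in

Answer: ACCEPT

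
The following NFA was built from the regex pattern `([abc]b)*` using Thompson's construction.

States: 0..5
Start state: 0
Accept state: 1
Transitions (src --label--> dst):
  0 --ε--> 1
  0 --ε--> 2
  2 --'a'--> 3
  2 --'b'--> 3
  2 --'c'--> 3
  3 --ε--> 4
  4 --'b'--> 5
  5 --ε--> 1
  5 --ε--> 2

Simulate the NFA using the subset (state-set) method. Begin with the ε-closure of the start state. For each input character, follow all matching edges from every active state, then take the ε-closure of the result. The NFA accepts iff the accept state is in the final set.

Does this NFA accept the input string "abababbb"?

initial (ε-close {0}): {0,1,2}
'a' @ 1: {3,4}
'b' @ 2: {1,2,5}  [accepting]
'a' @ 3: {3,4}
'b' @ 4: {1,2,5}  [accepting]
'a' @ 5: {3,4}
'b' @ 6: {1,2,5}  [accepting]
'b' @ 7: {3,4}
'b' @ 8: {1,2,5}  [accepting]
after full input: {1,2,5}  (accept=1 in)

Answer: ACCEPT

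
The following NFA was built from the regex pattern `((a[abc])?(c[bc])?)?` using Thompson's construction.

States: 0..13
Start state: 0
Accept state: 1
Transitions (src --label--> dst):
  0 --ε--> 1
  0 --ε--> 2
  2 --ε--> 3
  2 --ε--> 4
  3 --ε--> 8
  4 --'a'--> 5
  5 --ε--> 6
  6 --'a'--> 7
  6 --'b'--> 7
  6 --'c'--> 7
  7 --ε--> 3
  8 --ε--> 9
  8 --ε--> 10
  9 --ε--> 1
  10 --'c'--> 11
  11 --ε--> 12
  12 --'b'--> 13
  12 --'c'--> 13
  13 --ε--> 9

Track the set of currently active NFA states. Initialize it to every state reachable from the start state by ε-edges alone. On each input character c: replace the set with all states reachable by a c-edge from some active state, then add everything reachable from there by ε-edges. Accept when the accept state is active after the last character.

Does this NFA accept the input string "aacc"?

S₀ = ε-closure({0}) = {0,1,2,3,4,8,9,10}
'a' @ 1: {5,6}
'a' @ 2: {1,3,7,8,9,10}  ✓accept
'c' @ 3: {11,12}
'c' @ 4: {1,9,13}  ✓accept
after full input: {1,9,13}  (accept=1 in)

Answer: ACCEPT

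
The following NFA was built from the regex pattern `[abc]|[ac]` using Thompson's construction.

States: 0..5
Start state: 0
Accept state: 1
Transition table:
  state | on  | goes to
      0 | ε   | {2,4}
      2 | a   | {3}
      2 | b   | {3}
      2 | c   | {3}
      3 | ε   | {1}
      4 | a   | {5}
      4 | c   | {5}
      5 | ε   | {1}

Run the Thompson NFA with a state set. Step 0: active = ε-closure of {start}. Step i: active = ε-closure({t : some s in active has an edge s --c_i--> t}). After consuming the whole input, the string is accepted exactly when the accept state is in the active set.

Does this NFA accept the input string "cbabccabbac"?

Answer: REJECT

Derivation:
start: ε-closure({0}) = {0,2,4}
'c' @ 1: {1,3,5}  ✓accept
'b' @ 2: {}  — dead — no transitions
rest 'abccabbac' ignored (set empty)
end set {} — state 1 not in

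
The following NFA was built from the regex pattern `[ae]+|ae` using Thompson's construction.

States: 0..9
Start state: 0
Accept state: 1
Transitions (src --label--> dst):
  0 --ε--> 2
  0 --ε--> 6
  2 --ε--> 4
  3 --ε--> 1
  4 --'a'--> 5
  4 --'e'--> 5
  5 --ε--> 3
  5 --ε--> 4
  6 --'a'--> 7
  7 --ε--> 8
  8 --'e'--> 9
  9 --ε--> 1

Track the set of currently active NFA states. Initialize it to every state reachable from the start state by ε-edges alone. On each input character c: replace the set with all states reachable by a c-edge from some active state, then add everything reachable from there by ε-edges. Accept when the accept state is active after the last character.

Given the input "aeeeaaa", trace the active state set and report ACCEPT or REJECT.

S₀ = ε-closure({0}) = {0,2,4,6}
'a' @ 1: {1,3,4,5,7,8}  ✓accept
'e' @ 2: {1,3,4,5,9}  ✓accept
'e' @ 3: {1,3,4,5}  ✓accept
'e' @ 4: {1,3,4,5}  ✓accept
'a' @ 5: {1,3,4,5}  ✓accept
'a' @ 6: {1,3,4,5}  ✓accept
'a' @ 7: {1,3,4,5}  ✓accept
end set {1,3,4,5} — state 1 in

Answer: ACCEPT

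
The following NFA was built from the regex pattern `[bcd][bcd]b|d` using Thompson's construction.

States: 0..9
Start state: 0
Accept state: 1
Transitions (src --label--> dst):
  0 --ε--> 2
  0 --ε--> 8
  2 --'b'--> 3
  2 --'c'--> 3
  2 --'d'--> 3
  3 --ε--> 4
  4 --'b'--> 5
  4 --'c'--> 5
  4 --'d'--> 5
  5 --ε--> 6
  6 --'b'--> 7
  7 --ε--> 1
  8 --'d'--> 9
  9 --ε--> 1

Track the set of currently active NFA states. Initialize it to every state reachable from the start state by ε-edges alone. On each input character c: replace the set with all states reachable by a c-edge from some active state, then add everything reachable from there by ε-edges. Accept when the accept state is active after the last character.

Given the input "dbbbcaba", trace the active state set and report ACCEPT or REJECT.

Answer: REJECT

Trace:
S₀ = ε-closure({0}) = {0,2,8}
'd' @ 1: {1,3,4,9}  (accept∈set)
'b' @ 2: {5,6}
'b' @ 3: {1,7}  (accept∈set)
'b' @ 4: {}  — state set empty
rest 'caba' ignored (set empty)
after full input: {}  (accept=1 not in)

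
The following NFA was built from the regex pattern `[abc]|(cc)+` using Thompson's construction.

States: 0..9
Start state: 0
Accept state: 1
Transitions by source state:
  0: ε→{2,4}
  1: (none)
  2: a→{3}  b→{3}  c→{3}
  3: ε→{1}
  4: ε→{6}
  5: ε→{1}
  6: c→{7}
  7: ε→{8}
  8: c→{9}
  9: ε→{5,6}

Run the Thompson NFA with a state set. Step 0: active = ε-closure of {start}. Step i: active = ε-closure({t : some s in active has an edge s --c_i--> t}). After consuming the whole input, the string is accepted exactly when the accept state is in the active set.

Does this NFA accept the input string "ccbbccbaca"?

Answer: REJECT

Steps:
start: ε-closure({0}) = {0,2,4,6}
'c' @ 1: {1,3,7,8}  ✓accept
'c' @ 2: {1,5,6,9}  ✓accept
'b' @ 3: {}  — no active states
rest 'bccbaca' ignored (set empty)
after full input: {}  (accept=1 not in)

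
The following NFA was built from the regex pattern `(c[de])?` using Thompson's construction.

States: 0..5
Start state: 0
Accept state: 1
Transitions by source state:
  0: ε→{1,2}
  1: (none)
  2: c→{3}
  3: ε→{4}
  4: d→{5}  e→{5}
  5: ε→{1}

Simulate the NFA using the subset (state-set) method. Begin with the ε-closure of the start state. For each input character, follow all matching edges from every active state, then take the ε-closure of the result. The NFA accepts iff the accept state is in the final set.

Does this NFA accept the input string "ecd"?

start: ε-closure({0}) = {0,1,2}
'e' @ 1: {}  — dead — no transitions
rest 'cd' ignored (set empty)
after full input: {}  (accept=1 not in)

Answer: REJECT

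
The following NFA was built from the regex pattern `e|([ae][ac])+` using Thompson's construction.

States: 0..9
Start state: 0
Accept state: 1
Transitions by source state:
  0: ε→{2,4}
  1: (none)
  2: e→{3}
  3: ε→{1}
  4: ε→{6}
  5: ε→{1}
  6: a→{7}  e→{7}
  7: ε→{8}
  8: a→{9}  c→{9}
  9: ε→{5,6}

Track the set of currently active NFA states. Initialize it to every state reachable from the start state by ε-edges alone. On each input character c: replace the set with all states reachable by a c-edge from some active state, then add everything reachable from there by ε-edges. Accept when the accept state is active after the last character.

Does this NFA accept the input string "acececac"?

Answer: ACCEPT

Trace:
initial (ε-close {0}): {0,2,4,6}
'a' @ 1: {7,8}
'c' @ 2: {1,5,6,9}  ✓accept
'e' @ 3: {7,8}
'c' @ 4: {1,5,6,9}  ✓accept
'e' @ 5: {7,8}
'c' @ 6: {1,5,6,9}  ✓accept
'a' @ 7: {7,8}
'c' @ 8: {1,5,6,9}  ✓accept
after full input: {1,5,6,9}  (accept=1 in)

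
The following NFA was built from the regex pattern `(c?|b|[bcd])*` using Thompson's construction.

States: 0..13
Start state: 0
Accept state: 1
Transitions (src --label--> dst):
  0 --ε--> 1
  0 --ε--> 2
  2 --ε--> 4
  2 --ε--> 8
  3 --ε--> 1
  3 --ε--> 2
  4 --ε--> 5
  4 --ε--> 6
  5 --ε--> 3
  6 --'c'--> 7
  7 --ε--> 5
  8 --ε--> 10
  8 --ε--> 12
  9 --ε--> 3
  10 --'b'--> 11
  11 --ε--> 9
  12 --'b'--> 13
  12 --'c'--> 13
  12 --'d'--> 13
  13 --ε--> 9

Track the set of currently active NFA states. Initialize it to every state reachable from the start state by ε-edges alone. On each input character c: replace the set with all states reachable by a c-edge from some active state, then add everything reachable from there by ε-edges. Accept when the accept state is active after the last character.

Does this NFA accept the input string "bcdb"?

Answer: ACCEPT

Steps:
initial (ε-close {0}): {0,1,2,3,4,5,6,8,10,12}
'b' @ 1: {1,2,3,4,5,6,8,9,10,11,12,13}  [accepting]
'c' @ 2: {1,2,3,4,5,6,7,8,9,10,12,13}  [accepting]
'd' @ 3: {1,2,3,4,5,6,8,9,10,12,13}  [accepting]
'b' @ 4: {1,2,3,4,5,6,8,9,10,11,12,13}  [accepting]
end set {1,2,3,4,5,6,8,9,10,11,12,13} — state 1 in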